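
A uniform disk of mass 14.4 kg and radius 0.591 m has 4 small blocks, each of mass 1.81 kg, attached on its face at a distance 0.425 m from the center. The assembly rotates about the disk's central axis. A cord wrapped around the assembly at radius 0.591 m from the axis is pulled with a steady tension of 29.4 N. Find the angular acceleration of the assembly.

α ≈ 4.55 rad/s²

I_disk = ½MR² = ½(14.4)(0.591)² = 2.515 kg·m².
I_blocks = 4·m·r² = 4(1.81)(0.425)² = 1.308 kg·m².
Total I = 3.823 kg·m².
τ = F r = (29.4)(0.591) = 17.38 N·m.
α = τ/I = 17.38/3.823 = 4.546 rad/s².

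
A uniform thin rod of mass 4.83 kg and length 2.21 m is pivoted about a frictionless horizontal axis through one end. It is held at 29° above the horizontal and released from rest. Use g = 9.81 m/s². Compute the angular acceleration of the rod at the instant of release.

α ≈ 5.82 rad/s²

About the pivot, I = (1/3)ML² = (1/3)(4.83)(2.21)² = 7.863 kg·m².
The weight acts at the center, a distance L/2 = 1.105 m from the pivot; τ = Mg(L/2) cos 29° = 45.79 N·m.
α = τ/I = 45.79/7.863 = 5.824 rad/s².
(Equivalently α = (3g/(2L)) cos 29° = 5.824 rad/s².)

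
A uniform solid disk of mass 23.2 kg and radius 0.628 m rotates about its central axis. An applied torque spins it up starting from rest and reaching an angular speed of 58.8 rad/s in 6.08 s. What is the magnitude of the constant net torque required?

τ ≈ 44.2 N·m

I = ½MR² = (1/2)(23.2)(0.628)² = 4.575 kg·m².
α = Δω/Δt = (58.8 − 0)/6.08 = 9.671 rad/s².
τ = Iα = (4.575)(9.671) = 44.24 N·m.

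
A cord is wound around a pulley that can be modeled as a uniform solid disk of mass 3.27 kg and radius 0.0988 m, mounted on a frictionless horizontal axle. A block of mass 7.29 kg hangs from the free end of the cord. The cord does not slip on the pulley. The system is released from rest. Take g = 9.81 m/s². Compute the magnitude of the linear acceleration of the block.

I = ½MR² = (1/2)(3.27)(0.0988)² = 0.01596 kg·m².
Block: mg − T = ma. Pulley: TR = Iα. No-slip: a = αR, so T = (I/R²)a = 1.635·a.
Then mg = (m + 1.635)a, so a = (7.29)(9.81)/(7.29 + 1.635) = 8.013 m/s².

a ≈ 8.01 m/s²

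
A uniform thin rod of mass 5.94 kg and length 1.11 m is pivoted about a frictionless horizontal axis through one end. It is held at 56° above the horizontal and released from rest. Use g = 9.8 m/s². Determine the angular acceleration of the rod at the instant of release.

About the pivot, I = (1/3)ML² = (1/3)(5.94)(1.11)² = 2.440 kg·m².
The weight acts at the center, a distance L/2 = 0.5550 m from the pivot; τ = Mg(L/2) cos 56° = 18.07 N·m.
α = τ/I = 18.07/2.440 = 7.406 rad/s².

α ≈ 7.41 rad/s²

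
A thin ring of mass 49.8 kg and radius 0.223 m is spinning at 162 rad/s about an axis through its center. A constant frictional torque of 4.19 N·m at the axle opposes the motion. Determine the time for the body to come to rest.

t ≈ 95.8 s

I = MR² = (49.8)(0.223)² = 2.477 kg·m².
The net torque has magnitude 4.19 N·m, opposing ω.
|α| = τ/I = 4.190/2.477 = 1.692 rad/s² (deceleration).
0 = ω₀ − |α|t ⇒ t = ω₀/|α| = 162/1.692 = 95.75 s.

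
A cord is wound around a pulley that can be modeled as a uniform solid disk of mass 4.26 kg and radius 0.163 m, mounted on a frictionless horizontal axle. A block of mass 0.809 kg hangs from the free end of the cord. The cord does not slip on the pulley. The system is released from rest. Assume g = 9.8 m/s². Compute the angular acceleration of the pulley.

I = ½MR² = (1/2)(4.26)(0.163)² = 0.05659 kg·m².
Block: mg − T = ma. Pulley: TR = Iα. No-slip: a = αR, so T = (I/R²)a = 2.130·a.
Then mg = (m + 2.130)a, so a = (0.809)(9.8)/(0.809 + 2.130) = 2.698 m/s².
α = a/R = 2.698/0.163 = 16.55 rad/s².

α ≈ 16.5 rad/s²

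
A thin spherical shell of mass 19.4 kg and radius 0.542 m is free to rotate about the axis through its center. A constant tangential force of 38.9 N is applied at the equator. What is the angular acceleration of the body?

α ≈ 5.55 rad/s²

I = (2/3)MR² = (2/3)(19.4)(0.542)² = 3.799 kg·m².
τ = F R = (38.9)(0.542) = 21.08 N·m.
From τ = Iα: α = 21.08/3.799 = 5.549 rad/s².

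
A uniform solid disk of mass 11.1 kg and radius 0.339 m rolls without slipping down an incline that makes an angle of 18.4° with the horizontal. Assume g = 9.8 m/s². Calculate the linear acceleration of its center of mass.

a ≈ 2.06 m/s²

Translation along the incline: Mg sinθ − f = Ma.
Rotation about the center: fR = Iα with I = ½MR². No-slip gives a = αR, so f = (I/R²)a = (1/2)M a.
Substituting: Mg sinθ = (1 + 0.5000)Ma, so a = g sinθ/(1 + 0.5000) = (9.8) sin 18.4° / 1.500 = 2.062 m/s².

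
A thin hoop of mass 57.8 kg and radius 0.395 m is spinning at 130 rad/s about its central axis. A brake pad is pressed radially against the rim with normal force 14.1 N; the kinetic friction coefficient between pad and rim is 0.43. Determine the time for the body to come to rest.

t ≈ 490 s

I = MR² = (57.8)(0.395)² = 9.018 kg·m².
Friction force f = μN = (0.43)(14.1) = 6.063 N at the rim; torque magnitude τ = fR = 2.395 N·m, opposing ω.
|α| = τ/I = 2.395/9.018 = 0.2656 rad/s² (deceleration).
0 = ω₀ − |α|t ⇒ t = ω₀/|α| = 130/0.2656 = 489.5 s.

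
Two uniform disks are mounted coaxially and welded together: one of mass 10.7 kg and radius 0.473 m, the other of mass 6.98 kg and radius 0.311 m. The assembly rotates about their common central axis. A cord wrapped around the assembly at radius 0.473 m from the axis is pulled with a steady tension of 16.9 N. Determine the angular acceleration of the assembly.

α ≈ 5.21 rad/s²

I = ½M₁R₁² + ½M₂R₂² = ½(10.7)(0.473)² + ½(6.98)(0.311)² = 1.535 kg·m².
τ = F r = (16.9)(0.473) = 7.994 N·m.
α = τ/I = 7.994/1.535 = 5.209 rad/s².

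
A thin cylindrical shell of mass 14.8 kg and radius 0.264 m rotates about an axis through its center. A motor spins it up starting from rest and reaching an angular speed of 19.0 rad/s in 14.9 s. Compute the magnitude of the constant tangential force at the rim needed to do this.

I = MR² = (14.8)(0.264)² = 1.032 kg·m².
α = Δω/Δt = (19.0 − 0)/14.9 = 1.275 rad/s².
The required torque is τ = Iα = (1.032)(1.275) = 1.315 N·m.
A tangential force at the rim gives τ = FR, so F = τ/R = 1.315/0.264 = 4.982 N.

F ≈ 4.98 N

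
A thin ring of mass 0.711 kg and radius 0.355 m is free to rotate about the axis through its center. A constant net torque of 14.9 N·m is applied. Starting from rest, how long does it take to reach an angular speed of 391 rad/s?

t ≈ 2.35 s

I = MR² = (0.711)(0.355)² = 0.08960 kg·m².
α = τ/I = 14.9/0.08960 = 166.3 rad/s².
ω = αt ⇒ t = ω/α = 391/166.3 = 2.351 s.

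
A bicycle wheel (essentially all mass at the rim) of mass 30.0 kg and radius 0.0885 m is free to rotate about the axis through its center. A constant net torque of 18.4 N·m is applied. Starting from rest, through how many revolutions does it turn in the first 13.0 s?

≈ 1050 revolutions

I = MR² = (30.0)(0.0885)² = 0.2350 kg·m².
α = τ/I = 18.4/0.2350 = 78.31 rad/s².
θ = ½αt² = ½(78.31)(13.0)² = 6617 rad.
Revolutions = θ/(2π) = 1053.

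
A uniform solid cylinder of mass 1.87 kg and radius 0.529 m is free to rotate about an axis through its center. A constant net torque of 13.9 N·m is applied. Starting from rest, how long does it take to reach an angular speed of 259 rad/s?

I = ½MR² = (1/2)(1.87)(0.529)² = 0.2617 kg·m².
α = τ/I = 13.9/0.2617 = 53.12 rad/s².
ω = αt ⇒ t = ω/α = 259/53.12 = 4.875 s.

t ≈ 4.88 s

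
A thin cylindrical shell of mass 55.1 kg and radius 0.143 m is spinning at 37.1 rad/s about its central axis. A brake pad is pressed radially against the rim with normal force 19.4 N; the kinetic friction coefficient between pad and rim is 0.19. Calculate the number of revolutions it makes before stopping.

I = MR² = (55.1)(0.143)² = 1.127 kg·m².
Friction force f = μN = (0.19)(19.4) = 3.686 N at the rim; torque magnitude τ = fR = 0.5271 N·m, opposing ω.
|α| = τ/I = 0.5271/1.127 = 0.4678 rad/s² (deceleration).
ω² = ω₀² − 2|α|θ with ω = 0 ⇒ θ = ω₀²/(2|α|) = 1471 rad = 234.1 rev.

≈ 234 revolutions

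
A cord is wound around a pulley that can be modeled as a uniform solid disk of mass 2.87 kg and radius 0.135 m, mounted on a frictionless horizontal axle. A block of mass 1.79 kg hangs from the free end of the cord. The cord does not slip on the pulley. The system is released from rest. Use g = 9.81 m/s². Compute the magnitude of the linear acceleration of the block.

I = ½MR² = (1/2)(2.87)(0.135)² = 0.02615 kg·m².
Block: mg − T = ma. Pulley: TR = Iα. No-slip: a = αR, so T = (I/R²)a = 1.435·a.
Then mg = (m + 1.435)a, so a = (1.79)(9.81)/(1.79 + 1.435) = 5.445 m/s².

a ≈ 5.44 m/s²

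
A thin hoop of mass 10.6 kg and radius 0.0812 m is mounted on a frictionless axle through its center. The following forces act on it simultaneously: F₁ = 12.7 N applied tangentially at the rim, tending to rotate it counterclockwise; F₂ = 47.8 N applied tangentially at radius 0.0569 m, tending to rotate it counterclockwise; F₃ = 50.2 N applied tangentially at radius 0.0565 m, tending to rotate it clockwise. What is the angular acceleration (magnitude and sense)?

α ≈ 13.1 rad/s², counterclockwise

I = MR² = (10.6)(0.0812)² = 0.06989 kg·m².
Taking counterclockwise as positive: τ₁ = +(12.7)(0.0812) = +1.031 N·m; τ₂ = +(47.8)(0.0569) = +2.720 N·m; τ₃ = −(50.2)(0.0565) = −2.836 N·m.
Net torque τ = 0.9148 N·m.
α = τ/I = 0.9148/0.06989 = 13.09 rad/s².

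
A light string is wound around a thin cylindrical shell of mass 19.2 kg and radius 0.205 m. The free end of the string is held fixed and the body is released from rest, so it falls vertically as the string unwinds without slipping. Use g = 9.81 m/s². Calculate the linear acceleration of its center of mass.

Translation: Mg − T = Ma. Rotation about the center: TR = Iα with I = MR².
With a = αR: T = (I/R²)a = M a, so Mg = (1 + 1.000)Ma.
a = g/(1 + 1.000) = 9.81/2.000 = 4.905 m/s².

a ≈ 4.91 m/s²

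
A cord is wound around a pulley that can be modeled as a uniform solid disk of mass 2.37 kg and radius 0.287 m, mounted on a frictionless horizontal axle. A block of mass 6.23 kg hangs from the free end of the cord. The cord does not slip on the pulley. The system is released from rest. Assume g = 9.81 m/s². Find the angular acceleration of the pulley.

I = ½MR² = (1/2)(2.37)(0.287)² = 0.09761 kg·m².
Block: mg − T = ma. Pulley: TR = Iα. No-slip: a = αR, so T = (I/R²)a = 1.185·a.
Then mg = (m + 1.185)a, so a = (6.23)(9.81)/(6.23 + 1.185) = 8.242 m/s².
α = a/R = 8.242/0.287 = 28.72 rad/s².

α ≈ 28.7 rad/s²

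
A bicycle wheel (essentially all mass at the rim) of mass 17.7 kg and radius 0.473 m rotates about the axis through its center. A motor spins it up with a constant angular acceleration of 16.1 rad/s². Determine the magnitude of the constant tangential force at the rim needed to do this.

F ≈ 135 N

I = MR² = (17.7)(0.473)² = 3.960 kg·m².
The required torque is τ = Iα = (3.960)(16.10) = 63.76 N·m.
A tangential force at the rim gives τ = FR, so F = τ/R = 63.76/0.473 = 134.8 N.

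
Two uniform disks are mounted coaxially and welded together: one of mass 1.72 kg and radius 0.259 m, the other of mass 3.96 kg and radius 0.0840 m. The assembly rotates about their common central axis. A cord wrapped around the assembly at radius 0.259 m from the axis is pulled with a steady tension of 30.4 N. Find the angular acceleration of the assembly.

α ≈ 110 rad/s²

I = ½M₁R₁² + ½M₂R₂² = ½(1.72)(0.259)² + ½(3.96)(0.0840)² = 0.07166 kg·m².
τ = F r = (30.4)(0.259) = 7.874 N·m.
α = τ/I = 7.874/0.07166 = 109.9 rad/s².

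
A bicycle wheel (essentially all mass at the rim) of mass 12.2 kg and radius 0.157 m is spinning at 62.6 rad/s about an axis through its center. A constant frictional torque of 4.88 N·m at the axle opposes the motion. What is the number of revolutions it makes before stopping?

≈ 19.2 revolutions

I = MR² = (12.2)(0.157)² = 0.3007 kg·m².
The net torque has magnitude 4.88 N·m, opposing ω.
|α| = τ/I = 4.880/0.3007 = 16.23 rad/s² (deceleration).
ω² = ω₀² − 2|α|θ with ω = 0 ⇒ θ = ω₀²/(2|α|) = 120.7 rad = 19.22 rev.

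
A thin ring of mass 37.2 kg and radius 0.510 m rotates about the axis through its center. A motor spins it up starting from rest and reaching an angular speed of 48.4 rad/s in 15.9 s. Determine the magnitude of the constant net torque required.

I = MR² = (37.2)(0.510)² = 9.676 kg·m².
α = Δω/Δt = (48.4 − 0)/15.9 = 3.044 rad/s².
τ = Iα = (9.676)(3.044) = 29.45 N·m.

τ ≈ 29.5 N·m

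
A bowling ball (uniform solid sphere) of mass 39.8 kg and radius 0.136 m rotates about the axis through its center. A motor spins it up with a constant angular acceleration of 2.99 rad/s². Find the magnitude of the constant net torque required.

τ ≈ 0.880 N·m

I = (2/5)MR² = (2/5)(39.8)(0.136)² = 0.2945 kg·m².
τ = Iα = (0.2945)(2.990) = 0.8804 N·m.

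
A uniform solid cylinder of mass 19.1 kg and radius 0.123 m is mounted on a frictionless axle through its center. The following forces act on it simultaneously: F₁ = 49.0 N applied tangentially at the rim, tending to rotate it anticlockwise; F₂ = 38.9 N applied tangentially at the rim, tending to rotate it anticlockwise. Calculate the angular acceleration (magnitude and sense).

I = ½MR² = (1/2)(19.1)(0.123)² = 0.1445 kg·m².
Taking anticlockwise as positive: τ₁ = +(49.0)(0.123) = +6.027 N·m; τ₂ = +(38.9)(0.123) = +4.785 N·m.
Net torque τ = 10.81 N·m.
α = τ/I = 10.81/0.1445 = 74.83 rad/s².

α ≈ 74.8 rad/s², anticlockwise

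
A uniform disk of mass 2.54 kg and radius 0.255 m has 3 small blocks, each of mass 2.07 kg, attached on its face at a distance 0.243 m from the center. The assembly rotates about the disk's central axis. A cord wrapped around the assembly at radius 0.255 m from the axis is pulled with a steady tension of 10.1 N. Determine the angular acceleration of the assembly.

I_disk = ½MR² = ½(2.54)(0.255)² = 0.08258 kg·m².
I_blocks = 3·m·r² = 3(2.07)(0.243)² = 0.3667 kg·m².
Total I = 0.4493 kg·m².
τ = F r = (10.1)(0.255) = 2.575 N·m.
α = τ/I = 2.575/0.4493 = 5.733 rad/s².

α ≈ 5.73 rad/s²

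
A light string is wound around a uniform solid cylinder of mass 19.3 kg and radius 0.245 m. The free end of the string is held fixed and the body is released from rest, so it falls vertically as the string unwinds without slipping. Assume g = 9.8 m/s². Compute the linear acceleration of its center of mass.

Translation: Mg − T = Ma. Rotation about the center: TR = Iα with I = ½MR².
With a = αR: T = (I/R²)a = (1/2)M a, so Mg = (1 + 0.5000)Ma.
a = g/(1 + 0.5000) = 9.8/1.500 = 6.533 m/s².

a ≈ 6.53 m/s²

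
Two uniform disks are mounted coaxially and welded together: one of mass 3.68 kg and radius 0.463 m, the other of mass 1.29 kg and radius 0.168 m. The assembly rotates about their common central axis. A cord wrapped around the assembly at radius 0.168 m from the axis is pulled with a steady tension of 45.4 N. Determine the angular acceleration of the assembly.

α ≈ 18.5 rad/s²

I = ½M₁R₁² + ½M₂R₂² = ½(3.68)(0.463)² + ½(1.29)(0.168)² = 0.4126 kg·m².
τ = F r = (45.4)(0.168) = 7.627 N·m.
α = τ/I = 7.627/0.4126 = 18.48 rad/s².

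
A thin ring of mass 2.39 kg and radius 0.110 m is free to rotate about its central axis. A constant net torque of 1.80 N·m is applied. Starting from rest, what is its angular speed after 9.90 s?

ω ≈ 616 rad/s

I = MR² = (2.39)(0.110)² = 0.02892 kg·m².
α = τ/I = 1.80/0.02892 = 62.24 rad/s².
ω = ω₀ + αt = 0 + (62.24)(9.90) = 616.2 rad/s.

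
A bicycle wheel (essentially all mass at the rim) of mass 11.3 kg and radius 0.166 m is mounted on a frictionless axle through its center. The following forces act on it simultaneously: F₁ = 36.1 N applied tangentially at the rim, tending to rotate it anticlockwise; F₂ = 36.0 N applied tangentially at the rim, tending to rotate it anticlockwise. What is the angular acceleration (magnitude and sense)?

α ≈ 38.4 rad/s², anticlockwise

I = MR² = (11.3)(0.166)² = 0.3114 kg·m².
Taking anticlockwise as positive: τ₁ = +(36.1)(0.166) = +5.993 N·m; τ₂ = +(36.0)(0.166) = +5.976 N·m.
Net torque τ = 11.97 N·m.
α = τ/I = 11.97/0.3114 = 38.44 rad/s².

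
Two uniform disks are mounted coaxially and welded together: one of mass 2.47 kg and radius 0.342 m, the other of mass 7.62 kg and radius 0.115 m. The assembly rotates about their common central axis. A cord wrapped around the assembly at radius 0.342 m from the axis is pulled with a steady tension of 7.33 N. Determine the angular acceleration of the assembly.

α ≈ 12.9 rad/s²

I = ½M₁R₁² + ½M₂R₂² = ½(2.47)(0.342)² + ½(7.62)(0.115)² = 0.1948 kg·m².
τ = F r = (7.33)(0.342) = 2.507 N·m.
α = τ/I = 2.507/0.1948 = 12.87 rad/s².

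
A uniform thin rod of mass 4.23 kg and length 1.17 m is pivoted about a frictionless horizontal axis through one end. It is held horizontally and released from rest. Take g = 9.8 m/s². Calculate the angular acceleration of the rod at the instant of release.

α ≈ 12.6 rad/s²

About the pivot, I = (1/3)ML² = (1/3)(4.23)(1.17)² = 1.930 kg·m².
The weight acts at the center, a distance L/2 = 0.5850 m from the pivot; τ = Mg(L/2) = 24.25 N·m.
α = τ/I = 24.25/1.930 = 12.56 rad/s².
(Equivalently α = (3g/(2L)) = 12.56 rad/s².)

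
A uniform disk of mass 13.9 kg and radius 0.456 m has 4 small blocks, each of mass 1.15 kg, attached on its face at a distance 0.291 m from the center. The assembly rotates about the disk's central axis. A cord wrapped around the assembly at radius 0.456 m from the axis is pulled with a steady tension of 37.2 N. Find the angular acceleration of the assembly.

I_disk = ½MR² = ½(13.9)(0.456)² = 1.445 kg·m².
I_blocks = 4·m·r² = 4(1.15)(0.291)² = 0.3895 kg·m².
Total I = 1.835 kg·m².
τ = F r = (37.2)(0.456) = 16.96 N·m.
α = τ/I = 16.96/1.835 = 9.246 rad/s².

α ≈ 9.25 rad/s²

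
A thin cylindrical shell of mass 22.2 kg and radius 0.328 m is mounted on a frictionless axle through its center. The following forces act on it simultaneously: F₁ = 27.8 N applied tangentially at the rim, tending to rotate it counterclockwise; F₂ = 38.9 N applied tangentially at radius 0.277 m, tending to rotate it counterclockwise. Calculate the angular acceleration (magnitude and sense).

I = MR² = (22.2)(0.328)² = 2.388 kg·m².
Taking counterclockwise as positive: τ₁ = +(27.8)(0.328) = +9.118 N·m; τ₂ = +(38.9)(0.277) = +10.78 N·m.
Net torque τ = 19.89 N·m.
α = τ/I = 19.89/2.388 = 8.329 rad/s².

α ≈ 8.33 rad/s², counterclockwise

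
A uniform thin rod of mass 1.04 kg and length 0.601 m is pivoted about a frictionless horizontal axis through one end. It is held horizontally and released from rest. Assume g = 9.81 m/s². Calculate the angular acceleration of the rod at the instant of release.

α ≈ 24.5 rad/s²

About the pivot, I = (1/3)ML² = (1/3)(1.04)(0.601)² = 0.1252 kg·m².
The weight acts at the center, a distance L/2 = 0.3005 m from the pivot; τ = Mg(L/2) = 3.066 N·m.
α = τ/I = 3.066/0.1252 = 24.48 rad/s².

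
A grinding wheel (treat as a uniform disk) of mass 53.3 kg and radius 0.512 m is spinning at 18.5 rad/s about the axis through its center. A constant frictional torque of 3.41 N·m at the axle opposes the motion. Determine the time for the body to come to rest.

I = ½MR² = (1/2)(53.3)(0.512)² = 6.986 kg·m².
The net torque has magnitude 3.41 N·m, opposing ω.
|α| = τ/I = 3.410/6.986 = 0.4881 rad/s² (deceleration).
0 = ω₀ − |α|t ⇒ t = ω₀/|α| = 18.5/0.4881 = 37.90 s.

t ≈ 37.9 s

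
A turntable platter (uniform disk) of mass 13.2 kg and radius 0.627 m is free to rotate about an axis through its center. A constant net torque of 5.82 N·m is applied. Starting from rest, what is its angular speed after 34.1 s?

I = ½MR² = (1/2)(13.2)(0.627)² = 2.595 kg·m².
α = τ/I = 5.82/2.595 = 2.243 rad/s².
ω = ω₀ + αt = 0 + (2.243)(34.1) = 76.49 rad/s.

ω ≈ 76.5 rad/s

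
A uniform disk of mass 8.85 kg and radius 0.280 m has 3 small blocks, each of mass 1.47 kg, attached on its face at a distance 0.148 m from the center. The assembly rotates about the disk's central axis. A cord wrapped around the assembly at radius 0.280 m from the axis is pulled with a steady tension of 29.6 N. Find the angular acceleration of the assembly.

α ≈ 18.7 rad/s²

I_disk = ½MR² = ½(8.85)(0.280)² = 0.3469 kg·m².
I_blocks = 3·m·r² = 3(1.47)(0.148)² = 0.09660 kg·m².
Total I = 0.4435 kg·m².
τ = F r = (29.6)(0.280) = 8.288 N·m.
α = τ/I = 8.288/0.4435 = 18.69 rad/s².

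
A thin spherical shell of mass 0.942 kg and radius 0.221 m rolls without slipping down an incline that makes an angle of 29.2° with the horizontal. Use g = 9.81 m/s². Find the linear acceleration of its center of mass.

Translation along the incline: Mg sinθ − f = Ma.
Rotation about the center: fR = Iα with I = (2/3)MR². No-slip gives a = αR, so f = (I/R²)a = (2/3)M a.
Substituting: Mg sinθ = (1 + 0.6667)Ma, so a = g sinθ/(1 + 0.6667) = (9.81) sin 29.2° / 1.667 = 2.872 m/s².

a ≈ 2.87 m/s²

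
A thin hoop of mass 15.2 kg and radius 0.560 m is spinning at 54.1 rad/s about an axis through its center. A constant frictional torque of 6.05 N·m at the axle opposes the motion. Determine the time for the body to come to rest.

t ≈ 42.6 s

I = MR² = (15.2)(0.560)² = 4.767 kg·m².
The net torque has magnitude 6.05 N·m, opposing ω.
|α| = τ/I = 6.050/4.767 = 1.269 rad/s² (deceleration).
0 = ω₀ − |α|t ⇒ t = ω₀/|α| = 54.1/1.269 = 42.62 s.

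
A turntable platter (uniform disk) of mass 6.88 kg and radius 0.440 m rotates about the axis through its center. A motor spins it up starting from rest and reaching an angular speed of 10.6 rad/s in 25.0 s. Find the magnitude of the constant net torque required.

τ ≈ 0.282 N·m

I = ½MR² = (1/2)(6.88)(0.440)² = 0.6660 kg·m².
α = Δω/Δt = (10.6 − 0)/25.0 = 0.4240 rad/s².
τ = Iα = (0.6660)(0.4240) = 0.2824 N·m.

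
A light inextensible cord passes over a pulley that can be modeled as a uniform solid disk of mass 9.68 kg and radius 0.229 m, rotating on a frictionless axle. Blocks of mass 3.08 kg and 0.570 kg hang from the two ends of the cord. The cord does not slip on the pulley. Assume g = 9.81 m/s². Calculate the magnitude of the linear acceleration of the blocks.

I = ½MR² = (1/2)(9.68)(0.229)² = 0.2538 kg·m².
Heavier block: m₁g − T₁ = m₁a. Lighter block: T₂ − m₂g = m₂a.
Pulley: (T₁ − T₂)R = Iα = I(a/R), so T₁ − T₂ = (I/R²)a = (1/2)M_p a = 4.840·a.
Adding the three: (m₁ − m₂)g = (m₁ + m₂ + 4.840)a, so a = (3.08 − 0.570)(9.81)/(3.08 + 0.570 + 4.840) = 2.900 m/s².

a ≈ 2.90 m/s²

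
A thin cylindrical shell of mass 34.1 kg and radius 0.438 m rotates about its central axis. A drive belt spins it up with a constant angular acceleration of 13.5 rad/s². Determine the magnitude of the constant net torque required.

I = MR² = (34.1)(0.438)² = 6.542 kg·m².
τ = Iα = (6.542)(13.50) = 88.32 N·m.

τ ≈ 88.3 N·m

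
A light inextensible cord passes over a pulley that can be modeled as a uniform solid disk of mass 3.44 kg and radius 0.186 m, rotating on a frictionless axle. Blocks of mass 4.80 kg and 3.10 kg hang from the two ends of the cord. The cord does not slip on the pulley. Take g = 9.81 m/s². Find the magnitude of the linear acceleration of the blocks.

a ≈ 1.73 m/s²

I = ½MR² = (1/2)(3.44)(0.186)² = 0.05951 kg·m².
Heavier block: m₁g − T₁ = m₁a. Lighter block: T₂ − m₂g = m₂a.
Pulley: (T₁ − T₂)R = Iα = I(a/R), so T₁ − T₂ = (I/R²)a = (1/2)M_p a = 1.720·a.
Adding the three: (m₁ − m₂)g = (m₁ + m₂ + 1.720)a, so a = (4.80 − 3.10)(9.81)/(4.80 + 3.10 + 1.720) = 1.734 m/s².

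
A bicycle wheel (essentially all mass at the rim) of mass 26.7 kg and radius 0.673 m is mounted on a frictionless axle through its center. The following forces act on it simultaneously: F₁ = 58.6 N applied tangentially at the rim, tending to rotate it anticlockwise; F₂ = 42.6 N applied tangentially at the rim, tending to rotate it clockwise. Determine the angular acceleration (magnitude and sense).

α ≈ 0.890 rad/s², anticlockwise

I = MR² = (26.7)(0.673)² = 12.09 kg·m².
Taking anticlockwise as positive: τ₁ = +(58.6)(0.673) = +39.44 N·m; τ₂ = −(42.6)(0.673) = −28.67 N·m.
Net torque τ = 10.77 N·m.
α = τ/I = 10.77/12.09 = 0.8904 rad/s².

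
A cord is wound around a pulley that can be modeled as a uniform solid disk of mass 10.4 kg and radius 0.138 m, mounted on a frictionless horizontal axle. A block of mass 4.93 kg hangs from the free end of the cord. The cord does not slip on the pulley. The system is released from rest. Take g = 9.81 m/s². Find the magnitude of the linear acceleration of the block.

I = ½MR² = (1/2)(10.4)(0.138)² = 0.09903 kg·m².
Block: mg − T = ma. Pulley: TR = Iα. No-slip: a = αR, so T = (I/R²)a = 5.200·a.
Then mg = (m + 5.200)a, so a = (4.93)(9.81)/(4.93 + 5.200) = 4.774 m/s².

a ≈ 4.77 m/s²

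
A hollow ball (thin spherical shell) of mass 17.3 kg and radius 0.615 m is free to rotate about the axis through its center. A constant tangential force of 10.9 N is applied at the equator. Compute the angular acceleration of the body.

I = (2/3)MR² = (2/3)(17.3)(0.615)² = 4.362 kg·m².
τ = F R = (10.9)(0.615) = 6.704 N·m.
From τ = Iα: α = 6.704/4.362 = 1.537 rad/s².

α ≈ 1.54 rad/s²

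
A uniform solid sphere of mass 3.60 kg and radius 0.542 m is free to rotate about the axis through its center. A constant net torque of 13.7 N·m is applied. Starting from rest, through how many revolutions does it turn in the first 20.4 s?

I = (2/5)MR² = (2/5)(3.60)(0.542)² = 0.4230 kg·m².
α = τ/I = 13.7/0.4230 = 32.39 rad/s².
θ = ½αt² = ½(32.39)(20.4)² = 6739 rad.
Revolutions = θ/(2π) = 1073.

≈ 1070 revolutions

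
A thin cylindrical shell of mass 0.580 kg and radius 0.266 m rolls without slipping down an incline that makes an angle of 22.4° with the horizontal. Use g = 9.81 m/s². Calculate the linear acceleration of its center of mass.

a ≈ 1.87 m/s²

Translation along the incline: Mg sinθ − f = Ma.
Rotation about the center: fR = Iα with I = MR². No-slip gives a = αR, so f = (I/R²)a = M a.
Substituting: Mg sinθ = (1 + 1.000)Ma, so a = g sinθ/(1 + 1.000) = (9.81) sin 22.4° / 2.000 = 1.869 m/s².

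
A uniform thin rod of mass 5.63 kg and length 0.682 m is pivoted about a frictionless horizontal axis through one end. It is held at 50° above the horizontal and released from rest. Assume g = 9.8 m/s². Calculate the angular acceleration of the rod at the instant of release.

About the pivot, I = (1/3)ML² = (1/3)(5.63)(0.682)² = 0.8729 kg·m².
The weight acts at the center, a distance L/2 = 0.3410 m from the pivot; τ = Mg(L/2) cos 50° = 12.09 N·m.
α = τ/I = 12.09/0.8729 = 13.85 rad/s².

α ≈ 13.9 rad/s²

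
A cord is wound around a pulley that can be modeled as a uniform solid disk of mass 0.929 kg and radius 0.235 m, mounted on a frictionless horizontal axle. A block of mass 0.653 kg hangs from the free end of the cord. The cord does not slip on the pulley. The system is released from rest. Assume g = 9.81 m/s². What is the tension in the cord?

T ≈ 2.66 N

I = ½MR² = (1/2)(0.929)(0.235)² = 0.02565 kg·m².
Block: mg − T = ma. Pulley: TR = Iα. No-slip: a = αR, so T = (I/R²)a = 0.4645·a.
Then mg = (m + 0.4645)a, so a = (0.653)(9.81)/(0.653 + 0.4645) = 5.732 m/s².
T = 0.4645·a = 2.663 N.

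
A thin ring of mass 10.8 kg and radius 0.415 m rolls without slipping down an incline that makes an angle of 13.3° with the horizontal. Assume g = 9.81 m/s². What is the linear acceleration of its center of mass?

a ≈ 1.13 m/s²

Translation along the incline: Mg sinθ − f = Ma.
Rotation about the center: fR = Iα with I = MR². No-slip gives a = αR, so f = (I/R²)a = M a.
Substituting: Mg sinθ = (1 + 1.000)Ma, so a = g sinθ/(1 + 1.000) = (9.81) sin 13.3° / 2.000 = 1.128 m/s².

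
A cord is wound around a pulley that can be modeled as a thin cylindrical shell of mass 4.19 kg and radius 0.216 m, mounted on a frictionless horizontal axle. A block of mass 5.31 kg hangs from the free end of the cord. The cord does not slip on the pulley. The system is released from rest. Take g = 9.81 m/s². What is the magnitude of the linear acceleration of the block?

I = MR² = (4.19)(0.216)² = 0.1955 kg·m².
Block: mg − T = ma. Pulley: TR = Iα. No-slip: a = αR, so T = (I/R²)a = 4.190·a.
Then mg = (m + 4.190)a, so a = (5.31)(9.81)/(5.31 + 4.190) = 5.483 m/s².

a ≈ 5.48 m/s²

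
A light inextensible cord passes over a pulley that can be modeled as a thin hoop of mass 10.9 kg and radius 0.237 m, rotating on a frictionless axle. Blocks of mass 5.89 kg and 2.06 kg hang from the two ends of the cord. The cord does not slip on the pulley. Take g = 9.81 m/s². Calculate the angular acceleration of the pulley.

I = MR² = (10.9)(0.237)² = 0.6122 kg·m².
Heavier block: m₁g − T₁ = m₁a. Lighter block: T₂ − m₂g = m₂a.
Pulley: (T₁ − T₂)R = Iα = I(a/R), so T₁ − T₂ = (I/R²)a = 1·M_p a = 10.90·a.
Adding the three: (m₁ − m₂)g = (m₁ + m₂ + 10.90)a, so a = (5.89 − 2.06)(9.81)/(5.89 + 2.06 + 10.90) = 1.993 m/s².
α = a/R = 1.993/0.237 = 8.410 rad/s².

α ≈ 8.41 rad/s²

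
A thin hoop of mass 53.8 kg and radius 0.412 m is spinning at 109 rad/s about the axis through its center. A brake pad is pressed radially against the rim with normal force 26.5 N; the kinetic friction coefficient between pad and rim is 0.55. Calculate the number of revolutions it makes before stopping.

I = MR² = (53.8)(0.412)² = 9.132 kg·m².
Friction force f = μN = (0.55)(26.5) = 14.58 N at the rim; torque magnitude τ = fR = 6.005 N·m, opposing ω.
|α| = τ/I = 6.005/9.132 = 0.6576 rad/s² (deceleration).
ω² = ω₀² − 2|α|θ with ω = 0 ⇒ θ = ω₀²/(2|α|) = 9034 rad = 1438 rev.

≈ 1440 revolutions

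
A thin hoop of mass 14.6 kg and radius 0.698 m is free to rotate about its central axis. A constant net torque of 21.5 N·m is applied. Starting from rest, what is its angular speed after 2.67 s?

I = MR² = (14.6)(0.698)² = 7.113 kg·m².
α = τ/I = 21.5/7.113 = 3.023 rad/s².
ω = ω₀ + αt = 0 + (3.023)(2.67) = 8.070 rad/s.

ω ≈ 8.07 rad/s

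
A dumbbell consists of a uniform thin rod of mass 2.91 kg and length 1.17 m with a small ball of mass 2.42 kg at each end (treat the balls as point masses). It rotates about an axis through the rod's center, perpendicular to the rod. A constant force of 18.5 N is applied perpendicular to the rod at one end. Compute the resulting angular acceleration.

I_rod = (1/12)ML² = (1/12)(2.91)(1.17)² = 0.3320 kg·m².
I_balls = 2·m·(L/2)² = 2(2.42)(0.5850)² = 1.656 kg·m².
Total I = 1.988 kg·m².
τ = F·(L/2) = (18.5)(0.585) = 10.82 N·m.
α = τ/I = 10.82/1.988 = 5.443 rad/s².

α ≈ 5.44 rad/s²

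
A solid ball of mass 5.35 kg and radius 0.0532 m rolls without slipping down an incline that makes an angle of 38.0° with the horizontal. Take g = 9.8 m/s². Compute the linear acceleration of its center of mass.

Translation along the incline: Mg sinθ − f = Ma.
Rotation about the center: fR = Iα with I = (2/5)MR². No-slip gives a = αR, so f = (I/R²)a = (2/5)M a.
Substituting: Mg sinθ = (1 + 0.4000)Ma, so a = g sinθ/(1 + 0.4000) = (9.8) sin 38.0° / 1.400 = 4.310 m/s².

a ≈ 4.31 m/s²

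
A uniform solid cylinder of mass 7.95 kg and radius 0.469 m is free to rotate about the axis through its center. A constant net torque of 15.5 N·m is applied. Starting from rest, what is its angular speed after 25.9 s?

I = ½MR² = (1/2)(7.95)(0.469)² = 0.8743 kg·m².
α = τ/I = 15.5/0.8743 = 17.73 rad/s².
ω = ω₀ + αt = 0 + (17.73)(25.9) = 459.1 rad/s.

ω ≈ 459 rad/s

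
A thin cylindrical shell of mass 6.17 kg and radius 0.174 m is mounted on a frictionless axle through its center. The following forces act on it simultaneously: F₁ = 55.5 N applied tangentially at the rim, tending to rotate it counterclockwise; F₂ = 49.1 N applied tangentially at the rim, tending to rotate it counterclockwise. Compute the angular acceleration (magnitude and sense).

I = MR² = (6.17)(0.174)² = 0.1868 kg·m².
Taking counterclockwise as positive: τ₁ = +(55.5)(0.174) = +9.657 N·m; τ₂ = +(49.1)(0.174) = +8.543 N·m.
Net torque τ = 18.20 N·m.
α = τ/I = 18.20/0.1868 = 97.43 rad/s².

α ≈ 97.4 rad/s², counterclockwise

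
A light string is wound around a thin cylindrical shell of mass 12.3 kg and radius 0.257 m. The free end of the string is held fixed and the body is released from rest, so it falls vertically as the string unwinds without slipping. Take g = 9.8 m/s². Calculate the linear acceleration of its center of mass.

Translation: Mg − T = Ma. Rotation about the center: TR = Iα with I = MR².
With a = αR: T = (I/R²)a = M a, so Mg = (1 + 1.000)Ma.
a = g/(1 + 1.000) = 9.8/2.000 = 4.900 m/s².

a ≈ 4.90 m/s²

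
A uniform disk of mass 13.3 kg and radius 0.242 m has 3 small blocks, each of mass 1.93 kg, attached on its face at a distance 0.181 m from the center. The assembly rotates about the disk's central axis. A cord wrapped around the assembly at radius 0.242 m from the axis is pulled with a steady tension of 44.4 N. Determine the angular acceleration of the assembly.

I_disk = ½MR² = ½(13.3)(0.242)² = 0.3895 kg·m².
I_blocks = 3·m·r² = 3(1.93)(0.181)² = 0.1897 kg·m².
Total I = 0.5791 kg·m².
τ = F r = (44.4)(0.242) = 10.74 N·m.
α = τ/I = 10.74/0.5791 = 18.55 rad/s².

α ≈ 18.6 rad/s²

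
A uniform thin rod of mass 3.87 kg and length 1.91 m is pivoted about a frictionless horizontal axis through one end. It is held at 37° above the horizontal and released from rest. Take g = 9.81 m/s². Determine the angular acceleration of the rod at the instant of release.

α ≈ 6.15 rad/s²

About the pivot, I = (1/3)ML² = (1/3)(3.87)(1.91)² = 4.706 kg·m².
The weight acts at the center, a distance L/2 = 0.9550 m from the pivot; τ = Mg(L/2) cos 37° = 28.96 N·m.
α = τ/I = 28.96/4.706 = 6.153 rad/s².
(Equivalently α = (3g/(2L)) cos 37° = 6.153 rad/s².)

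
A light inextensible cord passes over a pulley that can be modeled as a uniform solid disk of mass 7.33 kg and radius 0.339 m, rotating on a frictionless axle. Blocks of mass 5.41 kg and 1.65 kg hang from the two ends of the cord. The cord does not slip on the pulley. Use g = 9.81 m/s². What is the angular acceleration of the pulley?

α ≈ 10.1 rad/s²

I = ½MR² = (1/2)(7.33)(0.339)² = 0.4212 kg·m².
Heavier block: m₁g − T₁ = m₁a. Lighter block: T₂ − m₂g = m₂a.
Pulley: (T₁ − T₂)R = Iα = I(a/R), so T₁ − T₂ = (I/R²)a = (1/2)M_p a = 3.665·a.
Adding the three: (m₁ − m₂)g = (m₁ + m₂ + 3.665)a, so a = (5.41 − 1.65)(9.81)/(5.41 + 1.65 + 3.665) = 3.439 m/s².
α = a/R = 3.439/0.339 = 10.15 rad/s².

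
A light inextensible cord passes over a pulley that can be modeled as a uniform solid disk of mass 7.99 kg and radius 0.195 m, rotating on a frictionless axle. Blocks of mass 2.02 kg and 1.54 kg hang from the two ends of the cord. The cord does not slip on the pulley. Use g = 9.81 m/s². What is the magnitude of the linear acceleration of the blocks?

I = ½MR² = (1/2)(7.99)(0.195)² = 0.1519 kg·m².
Heavier block: m₁g − T₁ = m₁a. Lighter block: T₂ − m₂g = m₂a.
Pulley: (T₁ − T₂)R = Iα = I(a/R), so T₁ − T₂ = (I/R²)a = (1/2)M_p a = 3.995·a.
Adding the three: (m₁ − m₂)g = (m₁ + m₂ + 3.995)a, so a = (2.02 − 1.54)(9.81)/(2.02 + 1.54 + 3.995) = 0.6233 m/s².

a ≈ 0.623 m/s²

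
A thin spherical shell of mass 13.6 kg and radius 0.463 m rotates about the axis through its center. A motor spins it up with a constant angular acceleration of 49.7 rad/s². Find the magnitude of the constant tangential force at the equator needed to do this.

F ≈ 209 N

I = (2/3)MR² = (2/3)(13.6)(0.463)² = 1.944 kg·m².
The required torque is τ = Iα = (1.944)(49.70) = 96.60 N·m.
A tangential force at the equator gives τ = FR, so F = τ/R = 96.60/0.463 = 208.6 N.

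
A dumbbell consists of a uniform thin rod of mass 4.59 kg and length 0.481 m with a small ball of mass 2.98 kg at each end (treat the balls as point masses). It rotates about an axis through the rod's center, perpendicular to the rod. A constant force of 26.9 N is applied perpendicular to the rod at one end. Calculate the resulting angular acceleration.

I_rod = (1/12)ML² = (1/12)(4.59)(0.481)² = 0.08850 kg·m².
I_balls = 2·m·(L/2)² = 2(2.98)(0.2405)² = 0.3447 kg·m².
Total I = 0.4332 kg·m².
τ = F·(L/2) = (26.9)(0.240) = 6.469 N·m.
α = τ/I = 6.469/0.4332 = 14.93 rad/s².

α ≈ 14.9 rad/s²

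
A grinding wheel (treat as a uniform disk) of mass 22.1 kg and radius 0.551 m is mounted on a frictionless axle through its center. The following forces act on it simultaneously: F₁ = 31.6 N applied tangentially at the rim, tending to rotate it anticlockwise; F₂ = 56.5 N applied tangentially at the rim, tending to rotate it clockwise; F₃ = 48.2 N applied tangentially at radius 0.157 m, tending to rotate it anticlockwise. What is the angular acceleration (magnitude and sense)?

I = ½MR² = (1/2)(22.1)(0.551)² = 3.355 kg·m².
Taking anticlockwise as positive: τ₁ = +(31.6)(0.551) = +17.41 N·m; τ₂ = −(56.5)(0.551) = −31.13 N·m; τ₃ = +(48.2)(0.157) = +7.567 N·m.
Net torque τ = -6.152 N·m.
α = τ/I = -6.152/3.355 = -1.834 rad/s².

α ≈ 1.83 rad/s², clockwise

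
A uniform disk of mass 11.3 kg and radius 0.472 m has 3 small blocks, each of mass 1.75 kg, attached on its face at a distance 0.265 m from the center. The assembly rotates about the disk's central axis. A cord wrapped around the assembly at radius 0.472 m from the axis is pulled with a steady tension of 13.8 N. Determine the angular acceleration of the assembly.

I_disk = ½MR² = ½(11.3)(0.472)² = 1.259 kg·m².
I_blocks = 3·m·r² = 3(1.75)(0.265)² = 0.3687 kg·m².
Total I = 1.627 kg·m².
τ = F r = (13.8)(0.472) = 6.514 N·m.
α = τ/I = 6.514/1.627 = 4.002 rad/s².

α ≈ 4.00 rad/s²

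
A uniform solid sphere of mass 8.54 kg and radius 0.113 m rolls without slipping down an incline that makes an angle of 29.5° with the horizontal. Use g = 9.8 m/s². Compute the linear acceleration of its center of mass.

a ≈ 3.45 m/s²

Translation along the incline: Mg sinθ − f = Ma.
Rotation about the center: fR = Iα with I = (2/5)MR². No-slip gives a = αR, so f = (I/R²)a = (2/5)M a.
Substituting: Mg sinθ = (1 + 0.4000)Ma, so a = g sinθ/(1 + 0.4000) = (9.8) sin 29.5° / 1.400 = 3.447 m/s².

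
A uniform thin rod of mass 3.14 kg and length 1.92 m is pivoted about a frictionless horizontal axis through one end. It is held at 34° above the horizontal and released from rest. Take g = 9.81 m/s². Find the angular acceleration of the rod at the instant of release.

About the pivot, I = (1/3)ML² = (1/3)(3.14)(1.92)² = 3.858 kg·m².
The weight acts at the center, a distance L/2 = 0.9600 m from the pivot; τ = Mg(L/2) cos 34° = 24.52 N·m.
α = τ/I = 24.52/3.858 = 6.354 rad/s².

α ≈ 6.35 rad/s²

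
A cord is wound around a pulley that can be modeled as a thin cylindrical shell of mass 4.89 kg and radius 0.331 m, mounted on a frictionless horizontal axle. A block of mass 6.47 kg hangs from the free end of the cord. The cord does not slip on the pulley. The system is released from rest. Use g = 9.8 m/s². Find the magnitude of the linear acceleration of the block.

I = MR² = (4.89)(0.331)² = 0.5358 kg·m².
Block: mg − T = ma. Pulley: TR = Iα. No-slip: a = αR, so T = (I/R²)a = 4.890·a.
Then mg = (m + 4.890)a, so a = (6.47)(9.8)/(6.47 + 4.890) = 5.582 m/s².

a ≈ 5.58 m/s²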